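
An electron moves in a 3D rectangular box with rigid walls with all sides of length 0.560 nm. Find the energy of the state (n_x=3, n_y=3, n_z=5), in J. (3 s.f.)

For a 3D rectangular well E = (h²/8m_e)·Σ n_i²/L_i² = (6.626×10^-34)²/(8·9.109×10^-31) · [3²/(0.560 nm)² + 3²/(0.560 nm)² + 5²/(0.560 nm)²].
Evaluating gives E = 8.26×10^-18 J.

E = 8.26×10^-18 J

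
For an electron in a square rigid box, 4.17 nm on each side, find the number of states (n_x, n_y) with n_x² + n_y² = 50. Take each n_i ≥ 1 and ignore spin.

The level has n_x² + n_y² = 50. The ordered positive-integer solutions are (1, 7), (5, 5), (7, 1).
That gives 3 states.

degeneracy = 3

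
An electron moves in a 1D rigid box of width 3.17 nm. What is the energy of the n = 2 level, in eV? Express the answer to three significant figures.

For an infinite well E_n = n²h²/(8m_eL²), so E_1 = h²/(8m_eL²) = (6.626×10^-34)²/(8·9.109×10^-31·(3.17×10^-9 m)²) = 5.995×10^-21 J.
Then E_2 = 2²·E_1 = 4·5.995×10^-21 J = 2.398×10^-20 J.
Converting, E_2 = 2.398×10^-20 J / (1.602×10^-19 J/eV) = 0.150 eV.

E_2 = 0.150 eV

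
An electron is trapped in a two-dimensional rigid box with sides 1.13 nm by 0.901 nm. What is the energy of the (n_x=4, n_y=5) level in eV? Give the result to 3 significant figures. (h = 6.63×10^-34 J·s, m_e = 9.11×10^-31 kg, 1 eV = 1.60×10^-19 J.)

For a 2D rectangular well E = (h²/8m_e)·Σ n_i²/L_i² = (6.63×10^-34)²/(8·9.11×10^-31) · [4²/(1.13 nm)² + 5²/(0.901 nm)²].
Evaluating gives E = 2.613×10^-18 J = 16.3 eV.

E = 16.3 eV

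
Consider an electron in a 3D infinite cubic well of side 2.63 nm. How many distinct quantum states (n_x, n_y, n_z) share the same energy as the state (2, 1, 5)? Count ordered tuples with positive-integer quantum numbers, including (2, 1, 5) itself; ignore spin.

The level has n_x² + n_y² + n_z² = 30. The ordered positive-integer solutions are (1, 2, 5), (1, 5, 2), (2, 1, 5), (2, 5, 1), (5, 1, 2), (5, 2, 1).
That gives 6 states.

degeneracy = 6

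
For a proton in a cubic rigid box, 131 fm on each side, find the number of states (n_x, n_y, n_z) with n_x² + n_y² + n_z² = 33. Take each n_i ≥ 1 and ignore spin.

The level has n_x² + n_y² + n_z² = 33. The ordered positive-integer solutions are (1, 4, 4), (2, 2, 5), (2, 5, 2), (4, 1, 4), (4, 4, 1), (5, 2, 2).
That gives 6 states.

degeneracy = 6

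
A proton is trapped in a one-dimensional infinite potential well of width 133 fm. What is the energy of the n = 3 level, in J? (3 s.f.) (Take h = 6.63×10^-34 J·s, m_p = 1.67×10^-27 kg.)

For an infinite well E_n = n²h²/(8m_pL²), so E_1 = h²/(8m_pL²) = (6.63×10^-34)²/(8·1.67×10^-27·(1.33×10^-13 m)²) = 1.860×10^-15 J.
Then E_3 = 3²·E_1 = 9·1.860×10^-15 J = 1.67×10^-14 J.

E_3 = 1.67×10^-14 J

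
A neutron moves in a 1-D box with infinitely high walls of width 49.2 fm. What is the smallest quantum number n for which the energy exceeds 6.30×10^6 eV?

n = 9

E_1 = h²/(8m_nL²) = 1.354×10^-14 J = 8.452×10^4 eV.
Need n² > 6.30×10^6/8.452×10^4 = 74.54, i.e. n > 8.634.
The smallest integer satisfying this is n = 9.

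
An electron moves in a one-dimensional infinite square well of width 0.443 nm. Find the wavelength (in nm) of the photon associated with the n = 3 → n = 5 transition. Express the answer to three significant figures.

E_1 = h²/(8m_eL²) = 3.070×10^-19 J, so ΔE = (5² − 3²)E_1 = 4.912×10^-18 J.
λ = hc/ΔE = (6.626×10^-34·2.998×10^8)/4.912×10^-18 = 4.04×10^-8 m = 40.4 nm.

λ = 40.4 nm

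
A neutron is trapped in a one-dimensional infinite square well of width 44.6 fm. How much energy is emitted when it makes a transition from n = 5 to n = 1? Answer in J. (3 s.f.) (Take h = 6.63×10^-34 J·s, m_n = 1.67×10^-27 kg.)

|ΔE| = 3.97×10^-13 J

E_1 = h²/(8m_nL²) = 1.654×10^-14 J.
|ΔE| = |5² − 1²|·E_1 = 24·1.654×10^-14 J = 3.97×10^-13 J.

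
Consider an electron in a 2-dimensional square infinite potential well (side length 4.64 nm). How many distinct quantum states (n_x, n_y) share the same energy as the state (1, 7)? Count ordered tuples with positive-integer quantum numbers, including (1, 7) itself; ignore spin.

degeneracy = 3

The level has n_x² + n_y² = 50. The ordered positive-integer solutions are (1, 7), (5, 5), (7, 1).
That gives 3 states.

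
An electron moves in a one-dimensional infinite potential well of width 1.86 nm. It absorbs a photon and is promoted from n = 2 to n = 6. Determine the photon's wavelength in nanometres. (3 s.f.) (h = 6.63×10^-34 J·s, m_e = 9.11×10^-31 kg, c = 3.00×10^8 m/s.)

λ = 357 nm

E_1 = h²/(8m_eL²) = 1.743×10^-20 J, so ΔE = (6² − 2²)E_1 = 5.578×10^-19 J.
λ = hc/ΔE = (6.63×10^-34·3.00×10^8)/5.578×10^-19 = 3.57×10^-7 m = 357 nm.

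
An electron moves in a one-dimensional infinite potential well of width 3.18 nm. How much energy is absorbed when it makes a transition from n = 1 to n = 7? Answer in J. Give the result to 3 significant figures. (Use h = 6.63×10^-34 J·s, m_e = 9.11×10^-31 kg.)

|ΔE| = 2.86×10^-19 J

E_1 = h²/(8m_eL²) = 5.964×10^-21 J.
|ΔE| = |1² − 7²|·E_1 = 48·5.964×10^-21 J = 2.86×10^-19 J.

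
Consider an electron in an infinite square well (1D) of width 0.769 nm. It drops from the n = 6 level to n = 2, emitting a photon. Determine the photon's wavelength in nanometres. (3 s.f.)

E_1 = h²/(8m_eL²) = 1.019×10^-19 J, so ΔE = (6² − 2²)E_1 = 3.261×10^-18 J.
λ = hc/ΔE = (6.626×10^-34·2.998×10^8)/3.261×10^-18 = 6.09×10^-8 m = 60.9 nm.

λ = 60.9 nm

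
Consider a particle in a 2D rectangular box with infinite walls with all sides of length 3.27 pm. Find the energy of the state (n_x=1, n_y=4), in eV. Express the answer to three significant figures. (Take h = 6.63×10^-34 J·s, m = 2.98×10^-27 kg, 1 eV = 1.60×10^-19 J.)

For a 2D rectangular well E = (h²/8m)·Σ n_i²/L_i² = (6.63×10^-34)²/(8·2.98×10^-27) · [1²/(3.27 pm)² + 4²/(3.27 pm)²].
Evaluating gives E = 2.931×10^-17 J = 183 eV.

E = 183 eV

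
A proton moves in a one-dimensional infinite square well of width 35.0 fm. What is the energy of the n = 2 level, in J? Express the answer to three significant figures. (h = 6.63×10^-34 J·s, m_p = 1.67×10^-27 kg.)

For an infinite well E_n = n²h²/(8m_pL²), so E_1 = h²/(8m_pL²) = (6.63×10^-34)²/(8·1.67×10^-27·(3.50×10^-14 m)²) = 2.686×10^-14 J.
Then E_2 = 2²·E_1 = 4·2.686×10^-14 J = 1.07×10^-13 J.

E_2 = 1.07×10^-13 J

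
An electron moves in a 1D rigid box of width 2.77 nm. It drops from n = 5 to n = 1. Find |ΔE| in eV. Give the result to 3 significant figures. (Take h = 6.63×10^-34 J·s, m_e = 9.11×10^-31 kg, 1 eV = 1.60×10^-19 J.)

E_1 = h²/(8m_eL²) = 7.861×10^-21 J.
|ΔE| = |5² − 1²|·E_1 = 24·7.861×10^-21 J = 1.887×10^-19 J = 1.18 eV.

|ΔE| = 1.18 eV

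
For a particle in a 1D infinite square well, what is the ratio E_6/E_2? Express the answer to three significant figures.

E_n ∝ n², so E_6/E_2 = 6²/2² = 36/4 = 9.00.

9.00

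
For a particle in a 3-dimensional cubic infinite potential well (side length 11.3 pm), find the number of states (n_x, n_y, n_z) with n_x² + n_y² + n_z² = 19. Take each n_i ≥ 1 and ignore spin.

The level has n_x² + n_y² + n_z² = 19. The ordered positive-integer solutions are (1, 3, 3), (3, 1, 3), (3, 3, 1).
That gives 3 states.

degeneracy = 3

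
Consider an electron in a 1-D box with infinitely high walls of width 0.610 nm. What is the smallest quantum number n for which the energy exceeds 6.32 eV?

n = 3

E_1 = h²/(8m_eL²) = 1.619×10^-19 J = 1.011 eV.
Need n² > 6.32/1.011 = 6.251, i.e. n > 2.500.
The smallest integer satisfying this is n = 3.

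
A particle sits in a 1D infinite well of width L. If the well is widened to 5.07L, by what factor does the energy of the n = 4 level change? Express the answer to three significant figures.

E_n ∝ 1/L², so the energy scales by 1/5.07² = 0.0389.

0.0389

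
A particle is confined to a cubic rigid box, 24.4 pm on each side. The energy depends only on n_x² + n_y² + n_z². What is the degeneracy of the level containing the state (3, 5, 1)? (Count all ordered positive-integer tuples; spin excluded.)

The level has n_x² + n_y² + n_z² = 35. The ordered positive-integer solutions are (1, 3, 5), (1, 5, 3), (3, 1, 5), (3, 5, 1), (5, 1, 3), (5, 3, 1).
That gives 6 states.

degeneracy = 6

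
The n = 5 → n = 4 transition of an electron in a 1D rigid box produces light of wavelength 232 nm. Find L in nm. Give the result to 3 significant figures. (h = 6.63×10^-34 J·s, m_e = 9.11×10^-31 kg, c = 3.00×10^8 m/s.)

L = 0.796 nm

The photon carries ΔE = hc/λ = 6.63×10^-34·3.00×10^8/2.32×10^-7 m = 8.573×10^-19 J.
Since ΔE = (5² − 4²)E_1, E_1 = 9.526×10^-20 J, and L = h/√(8m_eE_1) = 7.96×10^-10 m = 0.796 nm.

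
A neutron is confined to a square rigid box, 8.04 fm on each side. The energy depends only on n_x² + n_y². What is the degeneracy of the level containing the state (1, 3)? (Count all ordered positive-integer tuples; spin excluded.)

degeneracy = 2

The level has n_x² + n_y² = 10. The ordered positive-integer solutions are (1, 3), (3, 1).
That gives 2 states.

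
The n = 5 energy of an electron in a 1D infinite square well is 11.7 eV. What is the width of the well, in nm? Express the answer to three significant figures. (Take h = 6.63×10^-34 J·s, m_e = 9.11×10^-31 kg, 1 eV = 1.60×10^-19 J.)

L = 0.897 nm

From E_n = n²h²/(8m_eL²), L = n·h/√(8m_eE_n).
E_5 = 11.7 eV = 1.872×10^-18 J, so L = 5·6.63×10^-34/√(8·9.11×10^-31·1.872×10^-18) = 8.97×10^-10 m = 0.897 nm.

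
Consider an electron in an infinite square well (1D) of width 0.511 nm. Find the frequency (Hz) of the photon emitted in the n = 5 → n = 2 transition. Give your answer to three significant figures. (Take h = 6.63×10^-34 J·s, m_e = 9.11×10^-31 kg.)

f = 7.32×10^15 Hz

E_1 = h²/(8m_eL²) = 2.310×10^-19 J and ΔE = (5² − 2²)E_1 = 4.851×10^-18 J.
f = ΔE/h = 4.851×10^-18/6.63×10^-34 = 7.32×10^15 Hz.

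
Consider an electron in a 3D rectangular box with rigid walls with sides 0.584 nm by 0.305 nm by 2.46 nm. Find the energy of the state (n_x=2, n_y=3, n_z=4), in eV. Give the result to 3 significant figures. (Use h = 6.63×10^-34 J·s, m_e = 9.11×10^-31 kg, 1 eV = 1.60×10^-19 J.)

For a 3D rectangular well E = (h²/8m_e)·Σ n_i²/L_i² = (6.63×10^-34)²/(8·9.11×10^-31) · [2²/(0.584 nm)² + 3²/(0.305 nm)² + 4²/(2.46 nm)²].
Evaluating gives E = 6.702×10^-18 J = 41.9 eV.

E = 41.9 eV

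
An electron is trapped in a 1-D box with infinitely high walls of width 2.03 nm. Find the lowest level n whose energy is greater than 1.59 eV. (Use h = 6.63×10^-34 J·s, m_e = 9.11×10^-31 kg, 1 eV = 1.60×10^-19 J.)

E_1 = h²/(8m_eL²) = 1.464×10^-20 J = 0.09150 eV.
Need n² > 1.59/0.09150 = 17.38, i.e. n > 4.169.
The smallest integer satisfying this is n = 5.

n = 5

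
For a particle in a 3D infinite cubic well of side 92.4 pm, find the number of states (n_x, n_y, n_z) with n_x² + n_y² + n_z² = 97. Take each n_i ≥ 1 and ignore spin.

degeneracy = 3

The level has n_x² + n_y² + n_z² = 97. The ordered positive-integer solutions are (5, 6, 6), (6, 5, 6), (6, 6, 5).
That gives 3 states.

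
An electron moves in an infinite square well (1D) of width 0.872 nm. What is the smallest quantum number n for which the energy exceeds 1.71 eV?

E_1 = h²/(8m_eL²) = 7.923×10^-20 J = 0.4946 eV.
Need n² > 1.71/0.4946 = 3.457, i.e. n > 1.859.
The smallest integer satisfying this is n = 2.

n = 2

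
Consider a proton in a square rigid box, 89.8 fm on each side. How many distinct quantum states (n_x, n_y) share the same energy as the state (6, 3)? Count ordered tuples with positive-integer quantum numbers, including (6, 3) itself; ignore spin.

degeneracy = 2

The level has n_x² + n_y² = 45. The ordered positive-integer solutions are (3, 6), (6, 3).
That gives 2 states.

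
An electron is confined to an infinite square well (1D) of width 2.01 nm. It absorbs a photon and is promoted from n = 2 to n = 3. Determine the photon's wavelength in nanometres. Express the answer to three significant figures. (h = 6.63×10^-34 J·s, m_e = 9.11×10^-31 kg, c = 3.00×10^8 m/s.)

λ = 2.66×10^3 nm

E_1 = h²/(8m_eL²) = 1.493×10^-20 J, so ΔE = (3² − 2²)E_1 = 7.465×10^-20 J.
λ = hc/ΔE = (6.63×10^-34·3.00×10^8)/7.465×10^-20 = 2.66×10^-6 m = 2.66×10^3 nm.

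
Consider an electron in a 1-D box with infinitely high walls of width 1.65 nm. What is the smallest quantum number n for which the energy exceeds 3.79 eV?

n = 6

E_1 = h²/(8m_eL²) = 2.213×10^-20 J = 0.1381 eV.
Need n² > 3.79/0.1381 = 27.44, i.e. n > 5.238.
The smallest integer satisfying this is n = 6.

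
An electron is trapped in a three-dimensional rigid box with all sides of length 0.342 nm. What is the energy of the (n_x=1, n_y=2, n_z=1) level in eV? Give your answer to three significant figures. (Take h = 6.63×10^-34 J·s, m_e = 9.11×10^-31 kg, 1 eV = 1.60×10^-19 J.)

E = 19.3 eV

For a 3D rectangular well E = (h²/8m_e)·Σ n_i²/L_i² = (6.63×10^-34)²/(8·9.11×10^-31) · [1²/(0.342 nm)² + 2²/(0.342 nm)² + 1²/(0.342 nm)²].
Evaluating gives E = 3.094×10^-18 J = 19.3 eV.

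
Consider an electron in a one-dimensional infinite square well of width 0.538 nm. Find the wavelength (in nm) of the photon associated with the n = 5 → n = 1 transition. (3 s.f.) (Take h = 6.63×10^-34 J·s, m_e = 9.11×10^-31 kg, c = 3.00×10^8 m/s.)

λ = 39.8 nm

E_1 = h²/(8m_eL²) = 2.084×10^-19 J, so ΔE = (5² − 1²)E_1 = 5.002×10^-18 J.
λ = hc/ΔE = (6.63×10^-34·3.00×10^8)/5.002×10^-18 = 3.98×10^-8 m = 39.8 nm.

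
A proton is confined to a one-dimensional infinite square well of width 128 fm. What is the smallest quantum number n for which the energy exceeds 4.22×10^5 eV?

n = 6

E_1 = h²/(8m_pL²) = 2.002×10^-15 J = 1.250×10^4 eV.
Need n² > 4.22×10^5/1.250×10^4 = 33.76, i.e. n > 5.810.
The smallest integer satisfying this is n = 6.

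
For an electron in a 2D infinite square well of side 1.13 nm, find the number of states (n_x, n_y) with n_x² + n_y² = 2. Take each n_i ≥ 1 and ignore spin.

The level has n_x² + n_y² = 2. The ordered positive-integer solutions are (1, 1).
That gives 1 state.

degeneracy = 1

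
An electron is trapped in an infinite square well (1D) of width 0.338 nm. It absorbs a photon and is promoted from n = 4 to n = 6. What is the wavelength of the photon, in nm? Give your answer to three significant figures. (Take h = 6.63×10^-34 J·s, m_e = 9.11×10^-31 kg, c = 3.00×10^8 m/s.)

λ = 18.8 nm

E_1 = h²/(8m_eL²) = 5.279×10^-19 J, so ΔE = (6² − 4²)E_1 = 1.056×10^-17 J.
λ = hc/ΔE = (6.63×10^-34·3.00×10^8)/1.056×10^-17 = 1.88×10^-8 m = 18.8 nm.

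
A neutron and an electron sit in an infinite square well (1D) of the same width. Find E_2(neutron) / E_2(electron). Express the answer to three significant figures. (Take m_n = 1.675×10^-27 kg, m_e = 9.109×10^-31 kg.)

E_n ∝ 1/m at fixed n and L, so the ratio is m_e/m_n = 9.109×10^-31/1.675×10^-27 = 5.44×10^-4.

5.44×10^-4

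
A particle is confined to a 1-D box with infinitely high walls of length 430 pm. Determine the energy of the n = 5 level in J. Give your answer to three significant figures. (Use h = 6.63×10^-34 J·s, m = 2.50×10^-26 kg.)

E_5 = 2.97×10^-22 J

For an infinite well E_n = n²h²/(8mL²), so E_1 = h²/(8mL²) = (6.63×10^-34)²/(8·2.50×10^-26·(4.30×10^-10 m)²) = 1.189×10^-23 J.
Then E_5 = 5²·E_1 = 25·1.189×10^-23 J = 2.97×10^-22 J.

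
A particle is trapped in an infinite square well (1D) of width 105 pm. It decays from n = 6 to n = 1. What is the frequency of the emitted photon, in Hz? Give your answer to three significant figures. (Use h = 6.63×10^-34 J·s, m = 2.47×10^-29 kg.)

E_1 = h²/(8mL²) = 2.018×10^-19 J and ΔE = (6² − 1²)E_1 = 7.063×10^-18 J.
f = ΔE/h = 7.063×10^-18/6.63×10^-34 = 1.07×10^16 Hz.

f = 1.07×10^16 Hz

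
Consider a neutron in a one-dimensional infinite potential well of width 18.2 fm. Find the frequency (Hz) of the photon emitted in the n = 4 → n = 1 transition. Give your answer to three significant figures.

f = 2.24×10^21 Hz

E_1 = h²/(8m_nL²) = 9.891×10^-14 J and ΔE = (4² − 1²)E_1 = 1.484×10^-12 J.
f = ΔE/h = 1.484×10^-12/6.626×10^-34 = 2.24×10^21 Hz.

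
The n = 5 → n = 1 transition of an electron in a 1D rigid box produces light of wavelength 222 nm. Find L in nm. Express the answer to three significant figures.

The photon carries ΔE = hc/λ = 6.626×10^-34·2.998×10^8/2.22×10^-7 m = 8.948×10^-19 J.
Since ΔE = (5² − 1²)E_1, E_1 = 3.728×10^-20 J, and L = h/√(8m_eE_1) = 1.27×10^-9 m = 1.27 nm.

L = 1.27 nm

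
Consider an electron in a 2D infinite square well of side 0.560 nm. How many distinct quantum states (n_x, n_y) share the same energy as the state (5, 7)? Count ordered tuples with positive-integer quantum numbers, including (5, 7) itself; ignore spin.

degeneracy = 2

The level has n_x² + n_y² = 74. The ordered positive-integer solutions are (5, 7), (7, 5).
That gives 2 states.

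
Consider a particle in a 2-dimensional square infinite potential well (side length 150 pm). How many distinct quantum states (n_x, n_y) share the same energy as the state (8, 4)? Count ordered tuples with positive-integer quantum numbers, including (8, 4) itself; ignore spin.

The level has n_x² + n_y² = 80. The ordered positive-integer solutions are (4, 8), (8, 4).
That gives 2 states.

degeneracy = 2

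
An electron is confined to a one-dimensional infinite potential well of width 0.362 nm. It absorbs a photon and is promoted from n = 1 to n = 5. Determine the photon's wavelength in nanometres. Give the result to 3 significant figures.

E_1 = h²/(8m_eL²) = 4.598×10^-19 J, so ΔE = (5² − 1²)E_1 = 1.104×10^-17 J.
λ = hc/ΔE = (6.626×10^-34·2.998×10^8)/1.104×10^-17 = 1.80×10^-8 m = 18.0 nm.

λ = 18.0 nm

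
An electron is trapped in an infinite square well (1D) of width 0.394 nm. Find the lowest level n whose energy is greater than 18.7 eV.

E_1 = h²/(8m_eL²) = 3.881×10^-19 J = 2.423 eV.
Need n² > 18.7/2.423 = 7.718, i.e. n > 2.778.
The smallest integer satisfying this is n = 3.

n = 3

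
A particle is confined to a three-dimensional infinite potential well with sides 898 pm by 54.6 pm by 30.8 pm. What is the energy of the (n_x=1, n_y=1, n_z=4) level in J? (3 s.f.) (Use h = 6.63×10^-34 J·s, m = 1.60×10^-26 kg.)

E = 5.91×10^-20 J

For a 3D rectangular well E = (h²/8m)·Σ n_i²/L_i² = (6.63×10^-34)²/(8·1.60×10^-26) · [1²/(898 pm)² + 1²/(54.6 pm)² + 4²/(30.8 pm)²].
Evaluating gives E = 5.91×10^-20 J.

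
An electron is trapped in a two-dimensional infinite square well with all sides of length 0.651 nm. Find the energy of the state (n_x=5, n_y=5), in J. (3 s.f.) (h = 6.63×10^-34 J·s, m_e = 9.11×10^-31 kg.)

For a 2D rectangular well E = (h²/8m_e)·Σ n_i²/L_i² = (6.63×10^-34)²/(8·9.11×10^-31) · [5²/(0.651 nm)² + 5²/(0.651 nm)²].
Evaluating gives E = 7.12×10^-18 J.

E = 7.12×10^-18 J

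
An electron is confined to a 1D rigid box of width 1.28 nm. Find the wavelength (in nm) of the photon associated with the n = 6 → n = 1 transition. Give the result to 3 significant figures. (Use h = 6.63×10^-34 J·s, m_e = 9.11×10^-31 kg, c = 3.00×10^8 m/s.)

E_1 = h²/(8m_eL²) = 3.681×10^-20 J, so ΔE = (6² − 1²)E_1 = 1.288×10^-18 J.
λ = hc/ΔE = (6.63×10^-34·3.00×10^8)/1.288×10^-18 = 1.54×10^-7 m = 154 nm.

λ = 154 nm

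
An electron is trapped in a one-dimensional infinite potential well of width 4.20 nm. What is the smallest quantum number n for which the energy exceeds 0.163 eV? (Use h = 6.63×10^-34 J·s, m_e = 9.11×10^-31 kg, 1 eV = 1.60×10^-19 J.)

E_1 = h²/(8m_eL²) = 3.419×10^-21 J = 0.02137 eV.
Need n² > 0.163/0.02137 = 7.628, i.e. n > 2.762.
The smallest integer satisfying this is n = 3.

n = 3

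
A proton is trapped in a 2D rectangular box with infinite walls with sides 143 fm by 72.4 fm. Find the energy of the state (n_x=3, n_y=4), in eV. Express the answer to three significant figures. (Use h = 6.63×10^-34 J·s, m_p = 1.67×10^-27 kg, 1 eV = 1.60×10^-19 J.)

E = 7.18×10^5 eV

For a 2D rectangular well E = (h²/8m_p)·Σ n_i²/L_i² = (6.63×10^-34)²/(8·1.67×10^-27) · [3²/(143 fm)² + 4²/(72.4 fm)²].
Evaluating gives E = 1.149×10^-13 J = 7.18×10^5 eV.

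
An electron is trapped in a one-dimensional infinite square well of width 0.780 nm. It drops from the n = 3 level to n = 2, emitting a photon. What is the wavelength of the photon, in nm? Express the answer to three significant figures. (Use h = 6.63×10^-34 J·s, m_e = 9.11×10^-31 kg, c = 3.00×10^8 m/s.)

λ = 401 nm

E_1 = h²/(8m_eL²) = 9.914×10^-20 J, so ΔE = (3² − 2²)E_1 = 4.957×10^-19 J.
λ = hc/ΔE = (6.63×10^-34·3.00×10^8)/4.957×10^-19 = 4.01×10^-7 m = 401 nm.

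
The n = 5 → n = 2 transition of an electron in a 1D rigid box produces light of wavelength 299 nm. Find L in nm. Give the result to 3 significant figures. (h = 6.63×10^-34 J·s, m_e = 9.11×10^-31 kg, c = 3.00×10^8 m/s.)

The photon carries ΔE = hc/λ = 6.63×10^-34·3.00×10^8/2.99×10^-7 m = 6.652×10^-19 J.
Since ΔE = (5² − 2²)E_1, E_1 = 3.168×10^-20 J, and L = h/√(8m_eE_1) = 1.38×10^-9 m = 1.38 nm.

L = 1.38 nm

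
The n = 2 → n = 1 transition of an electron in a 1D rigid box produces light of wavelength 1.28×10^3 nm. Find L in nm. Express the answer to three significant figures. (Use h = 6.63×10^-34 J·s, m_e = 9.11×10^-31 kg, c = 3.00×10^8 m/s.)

The photon carries ΔE = hc/λ = 6.63×10^-34·3.00×10^8/1.28×10^-6 m = 1.554×10^-19 J.
Since ΔE = (2² − 1²)E_1, E_1 = 5.180×10^-20 J, and L = h/√(8m_eE_1) = 1.08×10^-9 m = 1.08 nm.

L = 1.08 nm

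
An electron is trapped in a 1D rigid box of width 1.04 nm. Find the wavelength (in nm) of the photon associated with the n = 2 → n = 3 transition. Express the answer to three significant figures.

λ = 713 nm

E_1 = h²/(8m_eL²) = 5.570×10^-20 J, so ΔE = (3² − 2²)E_1 = 2.785×10^-19 J.
λ = hc/ΔE = (6.626×10^-34·2.998×10^8)/2.785×10^-19 = 7.13×10^-7 m = 713 nm.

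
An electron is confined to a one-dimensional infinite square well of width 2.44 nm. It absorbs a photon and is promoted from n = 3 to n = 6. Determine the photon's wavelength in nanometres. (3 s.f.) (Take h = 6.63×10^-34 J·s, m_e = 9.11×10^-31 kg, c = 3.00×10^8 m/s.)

λ = 727 nm

E_1 = h²/(8m_eL²) = 1.013×10^-20 J, so ΔE = (6² − 3²)E_1 = 2.735×10^-19 J.
λ = hc/ΔE = (6.63×10^-34·3.00×10^8)/2.735×10^-19 = 7.27×10^-7 m = 727 nm.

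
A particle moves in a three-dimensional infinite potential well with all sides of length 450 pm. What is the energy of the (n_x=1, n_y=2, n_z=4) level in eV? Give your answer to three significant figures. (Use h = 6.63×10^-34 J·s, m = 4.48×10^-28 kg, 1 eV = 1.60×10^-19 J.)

E = 0.0795 eV

For a 3D rectangular well E = (h²/8m)·Σ n_i²/L_i² = (6.63×10^-34)²/(8·4.48×10^-28) · [1²/(450 pm)² + 2²/(450 pm)² + 4²/(450 pm)²].
Evaluating gives E = 1.272×10^-20 J = 0.0795 eV.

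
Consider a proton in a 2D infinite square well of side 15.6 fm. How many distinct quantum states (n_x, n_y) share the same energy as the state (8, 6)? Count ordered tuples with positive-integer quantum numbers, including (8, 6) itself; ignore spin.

The level has n_x² + n_y² = 100. The ordered positive-integer solutions are (6, 8), (8, 6).
That gives 2 states.

degeneracy = 2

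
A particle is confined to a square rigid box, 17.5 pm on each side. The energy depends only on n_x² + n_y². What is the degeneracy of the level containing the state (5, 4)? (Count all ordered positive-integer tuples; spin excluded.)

The level has n_x² + n_y² = 41. The ordered positive-integer solutions are (4, 5), (5, 4).
That gives 2 states.

degeneracy = 2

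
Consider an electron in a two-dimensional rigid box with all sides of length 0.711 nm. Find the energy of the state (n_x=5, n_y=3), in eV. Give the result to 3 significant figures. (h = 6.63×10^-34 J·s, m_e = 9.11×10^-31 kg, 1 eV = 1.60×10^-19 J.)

For a 2D rectangular well E = (h²/8m_e)·Σ n_i²/L_i² = (6.63×10^-34)²/(8·9.11×10^-31) · [5²/(0.711 nm)² + 3²/(0.711 nm)²].
Evaluating gives E = 4.057×10^-18 J = 25.4 eV.

E = 25.4 eV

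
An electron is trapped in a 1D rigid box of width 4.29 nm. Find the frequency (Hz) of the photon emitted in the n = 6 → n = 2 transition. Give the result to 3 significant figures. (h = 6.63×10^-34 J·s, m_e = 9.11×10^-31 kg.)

E_1 = h²/(8m_eL²) = 3.277×10^-21 J and ΔE = (6² − 2²)E_1 = 1.049×10^-19 J.
f = ΔE/h = 1.049×10^-19/6.63×10^-34 = 1.58×10^14 Hz.

f = 1.58×10^14 Hz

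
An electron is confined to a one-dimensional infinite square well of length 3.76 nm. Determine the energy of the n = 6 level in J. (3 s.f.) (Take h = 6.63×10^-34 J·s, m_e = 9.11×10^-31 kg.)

For an infinite well E_n = n²h²/(8m_eL²), so E_1 = h²/(8m_eL²) = (6.63×10^-34)²/(8·9.11×10^-31·(3.76×10^-9 m)²) = 4.266×10^-21 J.
Then E_6 = 6²·E_1 = 36·4.266×10^-21 J = 1.54×10^-19 J.

E_6 = 1.54×10^-19 J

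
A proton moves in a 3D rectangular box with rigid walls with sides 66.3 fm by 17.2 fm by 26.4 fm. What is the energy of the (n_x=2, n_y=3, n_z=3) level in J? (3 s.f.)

For a 3D rectangular well E = (h²/8m_p)·Σ n_i²/L_i² = (6.626×10^-34)²/(8·1.673×10^-27) · [2²/(66.3 fm)² + 3²/(17.2 fm)² + 3²/(26.4 fm)²].
Evaluating gives E = 1.45×10^-12 J.

E = 1.45×10^-12 J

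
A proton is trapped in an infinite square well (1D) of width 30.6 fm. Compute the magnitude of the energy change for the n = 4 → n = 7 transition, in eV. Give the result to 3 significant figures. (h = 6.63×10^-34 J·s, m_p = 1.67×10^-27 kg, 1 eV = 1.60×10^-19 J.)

E_1 = h²/(8m_pL²) = 3.514×10^-14 J.
|ΔE| = |4² − 7²|·E_1 = 33·3.514×10^-14 J = 1.160×10^-12 J = 7.25×10^6 eV.

|ΔE| = 7.25×10^6 eV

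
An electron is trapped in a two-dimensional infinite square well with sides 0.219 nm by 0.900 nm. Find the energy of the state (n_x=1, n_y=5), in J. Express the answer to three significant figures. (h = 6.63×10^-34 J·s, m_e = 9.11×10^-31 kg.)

For a 2D rectangular well E = (h²/8m_e)·Σ n_i²/L_i² = (6.63×10^-34)²/(8·9.11×10^-31) · [1²/(0.219 nm)² + 5²/(0.900 nm)²].
Evaluating gives E = 3.12×10^-18 J.

E = 3.12×10^-18 J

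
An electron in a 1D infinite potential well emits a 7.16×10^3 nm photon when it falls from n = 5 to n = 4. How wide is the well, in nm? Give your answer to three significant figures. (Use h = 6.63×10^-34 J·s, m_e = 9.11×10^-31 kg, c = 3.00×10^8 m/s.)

L = 4.42 nm

The photon carries ΔE = hc/λ = 6.63×10^-34·3.00×10^8/7.16×10^-6 m = 2.778×10^-20 J.
Since ΔE = (5² − 4²)E_1, E_1 = 3.087×10^-21 J, and L = h/√(8m_eE_1) = 4.42×10^-9 m = 4.42 nm.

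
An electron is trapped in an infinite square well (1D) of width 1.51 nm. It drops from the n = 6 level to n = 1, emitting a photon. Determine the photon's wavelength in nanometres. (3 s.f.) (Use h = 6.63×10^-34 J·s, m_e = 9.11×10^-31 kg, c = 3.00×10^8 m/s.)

E_1 = h²/(8m_eL²) = 2.645×10^-20 J, so ΔE = (6² − 1²)E_1 = 9.258×10^-19 J.
λ = hc/ΔE = (6.63×10^-34·3.00×10^8)/9.258×10^-19 = 2.15×10^-7 m = 215 nm.

λ = 215 nm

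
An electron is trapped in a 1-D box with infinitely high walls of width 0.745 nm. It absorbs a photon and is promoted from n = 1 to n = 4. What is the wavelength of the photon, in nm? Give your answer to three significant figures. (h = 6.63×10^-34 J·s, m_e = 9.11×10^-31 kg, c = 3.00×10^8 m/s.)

λ = 122 nm

E_1 = h²/(8m_eL²) = 1.087×10^-19 J, so ΔE = (4² − 1²)E_1 = 1.630×10^-18 J.
λ = hc/ΔE = (6.63×10^-34·3.00×10^8)/1.630×10^-18 = 1.22×10^-7 m = 122 nm.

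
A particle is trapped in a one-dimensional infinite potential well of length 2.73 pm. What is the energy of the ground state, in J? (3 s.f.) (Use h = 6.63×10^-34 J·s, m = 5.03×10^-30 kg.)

E_1 = 1.47×10^-15 J

For an infinite well E_n = n²h²/(8mL²), so E_1 = h²/(8mL²) = (6.63×10^-34)²/(8·5.03×10^-30·(2.73×10^-12 m)²) = 1.466×10^-15 J.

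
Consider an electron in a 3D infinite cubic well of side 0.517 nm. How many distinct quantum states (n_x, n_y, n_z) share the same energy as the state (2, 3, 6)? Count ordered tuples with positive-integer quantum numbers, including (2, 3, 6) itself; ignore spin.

The level has n_x² + n_y² + n_z² = 49. The ordered positive-integer solutions are (2, 3, 6), (2, 6, 3), (3, 2, 6), (3, 6, 2), (6, 2, 3), (6, 3, 2).
That gives 6 states.

degeneracy = 6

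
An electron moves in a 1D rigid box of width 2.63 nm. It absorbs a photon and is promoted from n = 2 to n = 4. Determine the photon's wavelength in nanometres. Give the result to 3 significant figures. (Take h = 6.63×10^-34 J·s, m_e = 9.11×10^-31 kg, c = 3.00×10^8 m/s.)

λ = 1.90×10^3 nm

E_1 = h²/(8m_eL²) = 8.720×10^-21 J, so ΔE = (4² − 2²)E_1 = 1.046×10^-19 J.
λ = hc/ΔE = (6.63×10^-34·3.00×10^8)/1.046×10^-19 = 1.90×10^-6 m = 1.90×10^3 nm.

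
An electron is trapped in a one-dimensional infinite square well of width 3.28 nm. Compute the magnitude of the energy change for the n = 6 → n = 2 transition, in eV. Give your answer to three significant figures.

|ΔE| = 1.12 eV

E_1 = h²/(8m_eL²) = 5.600×10^-21 J.
|ΔE| = |6² − 2²|·E_1 = 32·5.600×10^-21 J = 1.792×10^-19 J = 1.12 eV.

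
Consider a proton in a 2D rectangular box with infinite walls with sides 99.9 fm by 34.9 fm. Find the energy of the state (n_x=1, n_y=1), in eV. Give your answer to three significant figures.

For a 2D rectangular well E = (h²/8m_p)·Σ n_i²/L_i² = (6.626×10^-34)²/(8·1.673×10^-27) · [1²/(99.9 fm)² + 1²/(34.9 fm)²].
Evaluating gives E = 3.022×10^-14 J = 1.89×10^5 eV.

E = 1.89×10^5 eV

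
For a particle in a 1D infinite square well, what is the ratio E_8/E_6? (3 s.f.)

E_n ∝ n², so E_8/E_6 = 8²/6² = 64/36 = 1.78.

1.78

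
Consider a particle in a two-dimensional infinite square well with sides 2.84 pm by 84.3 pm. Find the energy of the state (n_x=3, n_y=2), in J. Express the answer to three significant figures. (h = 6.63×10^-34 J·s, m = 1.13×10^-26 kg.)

For a 2D rectangular well E = (h²/8m)·Σ n_i²/L_i² = (6.63×10^-34)²/(8·1.13×10^-26) · [3²/(2.84 pm)² + 2²/(84.3 pm)²].
Evaluating gives E = 5.43×10^-18 J.

E = 5.43×10^-18 J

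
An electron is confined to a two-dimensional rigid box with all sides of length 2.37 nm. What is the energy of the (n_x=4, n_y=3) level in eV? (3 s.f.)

E = 1.67 eV

For a 2D rectangular well E = (h²/8m_e)·Σ n_i²/L_i² = (6.626×10^-34)²/(8·9.109×10^-31) · [4²/(2.37 nm)² + 3²/(2.37 nm)²].
Evaluating gives E = 2.682×10^-19 J = 1.67 eV.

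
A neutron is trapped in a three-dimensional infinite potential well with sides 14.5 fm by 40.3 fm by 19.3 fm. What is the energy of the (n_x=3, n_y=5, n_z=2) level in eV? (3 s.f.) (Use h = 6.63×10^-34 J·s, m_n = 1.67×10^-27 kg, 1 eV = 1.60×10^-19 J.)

For a 3D rectangular well E = (h²/8m_n)·Σ n_i²/L_i² = (6.63×10^-34)²/(8·1.67×10^-27) · [3²/(14.5 fm)² + 5²/(40.3 fm)² + 2²/(19.3 fm)²].
Evaluating gives E = 2.268×10^-12 J = 1.42×10^7 eV.

E = 1.42×10^7 eV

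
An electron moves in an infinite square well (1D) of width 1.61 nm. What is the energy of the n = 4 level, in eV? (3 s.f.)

For an infinite well E_n = n²h²/(8m_eL²), so E_1 = h²/(8m_eL²) = (6.626×10^-34)²/(8·9.109×10^-31·(1.61×10^-9 m)²) = 2.324×10^-20 J.
Then E_4 = 4²·E_1 = 16·2.324×10^-20 J = 3.718×10^-19 J.
Converting, E_4 = 3.718×10^-19 J / (1.602×10^-19 J/eV) = 2.32 eV.

E_4 = 2.32 eV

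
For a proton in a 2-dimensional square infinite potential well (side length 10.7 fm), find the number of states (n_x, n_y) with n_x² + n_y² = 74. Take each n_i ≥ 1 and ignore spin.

The level has n_x² + n_y² = 74. The ordered positive-integer solutions are (5, 7), (7, 5).
That gives 2 states.

degeneracy = 2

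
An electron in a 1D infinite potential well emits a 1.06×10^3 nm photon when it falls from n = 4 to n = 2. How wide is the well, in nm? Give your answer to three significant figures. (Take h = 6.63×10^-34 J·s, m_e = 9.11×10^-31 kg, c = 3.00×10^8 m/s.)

The photon carries ΔE = hc/λ = 6.63×10^-34·3.00×10^8/1.06×10^-6 m = 1.876×10^-19 J.
Since ΔE = (4² − 2²)E_1, E_1 = 1.563×10^-20 J, and L = h/√(8m_eE_1) = 1.96×10^-9 m = 1.96 nm.

L = 1.96 nm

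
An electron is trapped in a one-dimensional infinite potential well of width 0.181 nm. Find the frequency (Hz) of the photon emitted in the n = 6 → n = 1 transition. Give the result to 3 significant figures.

f = 9.71×10^16 Hz

E_1 = h²/(8m_eL²) = 1.839×10^-18 J and ΔE = (6² − 1²)E_1 = 6.436×10^-17 J.
f = ΔE/h = 6.436×10^-17/6.626×10^-34 = 9.71×10^16 Hz.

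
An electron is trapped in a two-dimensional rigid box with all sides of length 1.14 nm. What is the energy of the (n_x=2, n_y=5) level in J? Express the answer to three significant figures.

For a 2D rectangular well E = (h²/8m_e)·Σ n_i²/L_i² = (6.626×10^-34)²/(8·9.109×10^-31) · [2²/(1.14 nm)² + 5²/(1.14 nm)²].
Evaluating gives E = 1.34×10^-18 J.

E = 1.34×10^-18 J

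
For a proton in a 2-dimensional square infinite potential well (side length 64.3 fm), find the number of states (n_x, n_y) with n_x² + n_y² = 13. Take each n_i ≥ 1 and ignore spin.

The level has n_x² + n_y² = 13. The ordered positive-integer solutions are (2, 3), (3, 2).
That gives 2 states.

degeneracy = 2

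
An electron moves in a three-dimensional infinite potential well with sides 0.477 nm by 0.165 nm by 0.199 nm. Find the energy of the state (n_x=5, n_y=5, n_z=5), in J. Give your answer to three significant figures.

E = 1.00×10^-16 J

For a 3D rectangular well E = (h²/8m_e)·Σ n_i²/L_i² = (6.626×10^-34)²/(8·9.109×10^-31) · [5²/(0.477 nm)² + 5²/(0.165 nm)² + 5²/(0.199 nm)²].
Evaluating gives E = 1.00×10^-16 J.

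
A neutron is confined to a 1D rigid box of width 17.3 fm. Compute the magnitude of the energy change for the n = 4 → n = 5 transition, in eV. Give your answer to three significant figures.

E_1 = h²/(8m_nL²) = 1.095×10^-13 J.
|ΔE| = |4² − 5²|·E_1 = 9·1.095×10^-13 J = 9.855×10^-13 J = 6.15×10^6 eV.

|ΔE| = 6.15×10^6 eV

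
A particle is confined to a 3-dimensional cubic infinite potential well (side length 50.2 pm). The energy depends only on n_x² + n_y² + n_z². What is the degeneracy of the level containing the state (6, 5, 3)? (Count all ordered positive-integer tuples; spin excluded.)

The level has n_x² + n_y² + n_z² = 70. The ordered positive-integer solutions are (3, 5, 6), (3, 6, 5), (5, 3, 6), (5, 6, 3), (6, 3, 5), (6, 5, 3).
That gives 6 states.

degeneracy = 6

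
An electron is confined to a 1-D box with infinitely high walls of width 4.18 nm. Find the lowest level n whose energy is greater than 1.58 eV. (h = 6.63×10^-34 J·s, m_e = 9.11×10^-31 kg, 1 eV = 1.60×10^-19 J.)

E_1 = h²/(8m_eL²) = 3.452×10^-21 J = 0.02158 eV.
Need n² > 1.58/0.02158 = 73.22, i.e. n > 8.557.
The smallest integer satisfying this is n = 9.

n = 9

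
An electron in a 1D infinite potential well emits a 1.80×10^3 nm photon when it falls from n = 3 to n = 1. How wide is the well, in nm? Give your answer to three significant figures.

L = 2.09 nm

The photon carries ΔE = hc/λ = 6.626×10^-34·2.998×10^8/1.80×10^-6 m = 1.104×10^-19 J.
Since ΔE = (3² − 1²)E_1, E_1 = 1.380×10^-20 J, and L = h/√(8m_eE_1) = 2.09×10^-9 m = 2.09 nm.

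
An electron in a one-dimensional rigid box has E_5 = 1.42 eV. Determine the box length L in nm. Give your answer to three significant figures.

L = 2.57 nm

From E_n = n²h²/(8m_eL²), L = n·h/√(8m_eE_n).
E_5 = 1.42 eV = 2.275×10^-19 J, so L = 5·6.626×10^-34/√(8·9.109×10^-31·2.275×10^-19) = 2.57×10^-9 m = 2.57 nm.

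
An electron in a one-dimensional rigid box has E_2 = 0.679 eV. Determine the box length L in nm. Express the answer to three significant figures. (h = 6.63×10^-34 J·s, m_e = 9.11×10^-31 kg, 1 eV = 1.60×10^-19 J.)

From E_n = n²h²/(8m_eL²), L = n·h/√(8m_eE_n).
E_2 = 0.679 eV = 1.086×10^-19 J, so L = 2·6.63×10^-34/√(8·9.11×10^-31·1.086×10^-19) = 1.49×10^-9 m = 1.49 nm.

L = 1.49 nm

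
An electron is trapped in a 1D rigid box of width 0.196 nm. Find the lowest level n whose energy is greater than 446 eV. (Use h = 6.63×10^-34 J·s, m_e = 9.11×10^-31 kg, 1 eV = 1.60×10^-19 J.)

E_1 = h²/(8m_eL²) = 1.570×10^-18 J = 9.812 eV.
Need n² > 446/9.812 = 45.45, i.e. n > 6.742.
The smallest integer satisfying this is n = 7.

n = 7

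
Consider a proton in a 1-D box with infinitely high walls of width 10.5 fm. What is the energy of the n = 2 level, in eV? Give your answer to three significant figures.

E_2 = 7.43×10^6 eV

For an infinite well E_n = n²h²/(8m_pL²), so E_1 = h²/(8m_pL²) = (6.626×10^-34)²/(8·1.673×10^-27·(1.05×10^-14 m)²) = 2.975×10^-13 J.
Then E_2 = 2²·E_1 = 4·2.975×10^-13 J = 1.190×10^-12 J.
Converting, E_2 = 1.190×10^-12 J / (1.602×10^-19 J/eV) = 7.43×10^6 eV.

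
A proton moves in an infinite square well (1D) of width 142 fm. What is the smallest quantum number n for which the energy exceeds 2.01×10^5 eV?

E_1 = h²/(8m_pL²) = 1.627×10^-15 J = 1.016×10^4 eV.
Need n² > 2.01×10^5/1.016×10^4 = 19.78, i.e. n > 4.447.
The smallest integer satisfying this is n = 5.

n = 5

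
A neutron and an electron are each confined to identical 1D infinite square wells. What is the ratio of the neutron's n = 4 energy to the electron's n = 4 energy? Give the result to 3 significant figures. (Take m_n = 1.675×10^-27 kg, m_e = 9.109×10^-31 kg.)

E_n ∝ 1/m at fixed n and L, so the ratio is m_e/m_n = 9.109×10^-31/1.675×10^-27 = 5.44×10^-4.

5.44×10^-4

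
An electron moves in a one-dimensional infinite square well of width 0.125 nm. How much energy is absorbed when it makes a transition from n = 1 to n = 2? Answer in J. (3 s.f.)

|ΔE| = 1.16×10^-17 J

E_1 = h²/(8m_eL²) = 3.856×10^-18 J.
|ΔE| = |1² − 2²|·E_1 = 3·3.856×10^-18 J = 1.16×10^-17 J.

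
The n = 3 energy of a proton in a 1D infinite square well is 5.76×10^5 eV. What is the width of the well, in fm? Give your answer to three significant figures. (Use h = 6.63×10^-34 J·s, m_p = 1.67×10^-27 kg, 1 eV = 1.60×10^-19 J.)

From E_n = n²h²/(8m_pL²), L = n·h/√(8m_pE_n).
E_3 = 5.76×10^5 eV = 9.216×10^-14 J, so L = 3·6.63×10^-34/√(8·1.67×10^-27·9.216×10^-14) = 5.67×10^-14 m = 56.7 fm.

L = 56.7 fm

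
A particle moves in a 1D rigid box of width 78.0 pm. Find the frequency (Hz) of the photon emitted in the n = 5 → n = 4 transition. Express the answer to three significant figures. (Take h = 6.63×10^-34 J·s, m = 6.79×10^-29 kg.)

f = 1.81×10^15 Hz

E_1 = h²/(8mL²) = 1.330×10^-19 J and ΔE = (5² − 4²)E_1 = 1.197×10^-18 J.
f = ΔE/h = 1.197×10^-18/6.63×10^-34 = 1.81×10^15 Hz.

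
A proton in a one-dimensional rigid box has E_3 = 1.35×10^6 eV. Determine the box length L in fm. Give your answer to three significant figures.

From E_n = n²h²/(8m_pL²), L = n·h/√(8m_pE_n).
E_3 = 1.35×10^6 eV = 2.163×10^-13 J, so L = 3·6.626×10^-34/√(8·1.673×10^-27·2.163×10^-13) = 3.69×10^-14 m = 36.9 fm.

L = 36.9 fm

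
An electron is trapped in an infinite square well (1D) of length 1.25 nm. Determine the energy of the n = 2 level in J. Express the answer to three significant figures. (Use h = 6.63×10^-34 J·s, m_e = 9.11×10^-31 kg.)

For an infinite well E_n = n²h²/(8m_eL²), so E_1 = h²/(8m_eL²) = (6.63×10^-34)²/(8·9.11×10^-31·(1.25×10^-9 m)²) = 3.860×10^-20 J.
Then E_2 = 2²·E_1 = 4·3.860×10^-20 J = 1.54×10^-19 J.

E_2 = 1.54×10^-19 J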